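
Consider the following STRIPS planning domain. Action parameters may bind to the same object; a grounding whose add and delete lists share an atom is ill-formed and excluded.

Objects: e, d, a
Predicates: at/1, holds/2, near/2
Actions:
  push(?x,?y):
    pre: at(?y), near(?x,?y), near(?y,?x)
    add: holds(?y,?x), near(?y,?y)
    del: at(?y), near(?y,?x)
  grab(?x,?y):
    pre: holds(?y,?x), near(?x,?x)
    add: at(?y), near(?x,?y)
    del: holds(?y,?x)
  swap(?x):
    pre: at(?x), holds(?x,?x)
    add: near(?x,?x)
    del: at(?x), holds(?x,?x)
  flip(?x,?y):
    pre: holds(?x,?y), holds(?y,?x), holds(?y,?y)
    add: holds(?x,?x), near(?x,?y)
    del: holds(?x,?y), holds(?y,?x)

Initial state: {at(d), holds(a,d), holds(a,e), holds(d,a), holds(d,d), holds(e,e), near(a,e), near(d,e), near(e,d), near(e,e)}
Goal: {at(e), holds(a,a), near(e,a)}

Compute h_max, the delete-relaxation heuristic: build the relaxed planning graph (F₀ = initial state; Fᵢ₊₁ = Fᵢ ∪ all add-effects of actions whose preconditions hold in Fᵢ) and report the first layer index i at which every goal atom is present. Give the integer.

F0 = init (10 atoms)
F1 = F0 ∪ {at(a), at(e), holds(a,a), holds(d,e), near(a,d), near(d,d), near(e,a)}  (17 atoms)
goal ⊆ F1  ⇒  h_max = 1

1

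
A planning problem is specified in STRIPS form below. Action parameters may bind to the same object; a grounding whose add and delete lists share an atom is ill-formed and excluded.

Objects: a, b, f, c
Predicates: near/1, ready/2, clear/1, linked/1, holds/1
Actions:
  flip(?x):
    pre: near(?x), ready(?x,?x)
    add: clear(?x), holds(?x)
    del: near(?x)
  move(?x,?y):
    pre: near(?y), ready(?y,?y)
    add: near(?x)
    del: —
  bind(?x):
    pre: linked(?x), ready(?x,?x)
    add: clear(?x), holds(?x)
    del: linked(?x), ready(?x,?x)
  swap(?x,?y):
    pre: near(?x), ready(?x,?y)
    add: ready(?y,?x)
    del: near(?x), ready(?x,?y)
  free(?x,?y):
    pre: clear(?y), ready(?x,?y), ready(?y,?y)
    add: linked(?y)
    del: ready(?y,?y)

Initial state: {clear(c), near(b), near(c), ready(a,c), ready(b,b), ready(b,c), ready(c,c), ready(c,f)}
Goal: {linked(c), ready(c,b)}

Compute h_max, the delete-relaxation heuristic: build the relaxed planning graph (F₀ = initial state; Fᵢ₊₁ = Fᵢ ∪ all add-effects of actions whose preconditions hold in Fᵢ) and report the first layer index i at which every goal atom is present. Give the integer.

F0 = init (8 atoms)
F1 = F0 ∪ {clear(b), holds(b), holds(c), linked(c), near(a), near(f), ready(c,b), ready(f,c)}  (16 atoms)
goal ⊆ F1  ⇒  h_max = 1

1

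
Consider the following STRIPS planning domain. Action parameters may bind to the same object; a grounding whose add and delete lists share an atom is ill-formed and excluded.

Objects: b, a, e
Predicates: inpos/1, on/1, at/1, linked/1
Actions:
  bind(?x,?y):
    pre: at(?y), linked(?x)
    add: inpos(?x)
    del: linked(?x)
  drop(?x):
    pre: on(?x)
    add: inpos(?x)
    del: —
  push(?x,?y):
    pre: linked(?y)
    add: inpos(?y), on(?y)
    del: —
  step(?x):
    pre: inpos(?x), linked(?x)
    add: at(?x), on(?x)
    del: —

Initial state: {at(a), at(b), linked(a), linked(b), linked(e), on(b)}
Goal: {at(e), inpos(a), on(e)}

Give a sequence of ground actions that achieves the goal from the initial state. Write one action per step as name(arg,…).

1. bind(a,b)  →  {at(a), at(b), inpos(a), linked(b), linked(e), on(b)}
2. push(b,e)  →  {at(a), at(b), inpos(a), inpos(e), linked(b), linked(e), on(b), on(e)}
3. step(e)  →  {at(a), at(b), at(e), inpos(a), inpos(e), linked(b), linked(e), on(b), on(e)}

bind(a,b); push(b,e); step(e)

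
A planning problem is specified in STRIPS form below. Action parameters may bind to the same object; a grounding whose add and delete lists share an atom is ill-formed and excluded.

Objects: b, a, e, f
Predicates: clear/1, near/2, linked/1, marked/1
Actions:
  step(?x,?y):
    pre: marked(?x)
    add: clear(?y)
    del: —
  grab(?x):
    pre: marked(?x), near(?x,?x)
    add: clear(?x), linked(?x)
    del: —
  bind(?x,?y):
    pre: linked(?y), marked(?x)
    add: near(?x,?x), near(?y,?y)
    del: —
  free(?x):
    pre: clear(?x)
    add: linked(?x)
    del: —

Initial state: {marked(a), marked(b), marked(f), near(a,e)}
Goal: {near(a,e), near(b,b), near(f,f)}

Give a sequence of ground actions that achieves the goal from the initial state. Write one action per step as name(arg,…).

step(b,b); free(b); bind(f,b)

1. step(b,b)  →  {clear(b), marked(a), marked(b), marked(f), near(a,e)}
2. free(b)  →  {clear(b), linked(b), marked(a), marked(b), marked(f), near(a,e)}
3. bind(f,b)  →  {clear(b), linked(b), marked(a), marked(b), marked(f), near(a,e), near(b,b), near(f,f)}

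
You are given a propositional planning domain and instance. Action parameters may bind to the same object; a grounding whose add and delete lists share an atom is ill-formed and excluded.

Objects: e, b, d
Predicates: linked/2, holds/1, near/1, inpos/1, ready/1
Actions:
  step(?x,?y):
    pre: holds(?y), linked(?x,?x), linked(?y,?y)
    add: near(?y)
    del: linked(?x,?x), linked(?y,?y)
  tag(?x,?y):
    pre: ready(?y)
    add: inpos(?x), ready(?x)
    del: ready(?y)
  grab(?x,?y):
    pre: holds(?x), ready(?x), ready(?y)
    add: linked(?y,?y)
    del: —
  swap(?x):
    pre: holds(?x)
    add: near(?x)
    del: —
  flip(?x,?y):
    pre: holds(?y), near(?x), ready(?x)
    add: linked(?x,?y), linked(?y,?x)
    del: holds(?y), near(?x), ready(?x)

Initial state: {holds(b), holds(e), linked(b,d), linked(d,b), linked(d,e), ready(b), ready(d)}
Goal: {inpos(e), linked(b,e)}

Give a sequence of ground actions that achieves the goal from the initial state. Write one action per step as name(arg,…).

1. tag(e,b)  →  {holds(b), holds(e), inpos(e), linked(b,d), linked(d,b), linked(d,e), ready(d), ready(e)}
2. swap(e)  →  {holds(b), holds(e), inpos(e), linked(b,d), linked(d,b), linked(d,e), near(e), ready(d), ready(e)}
3. flip(e,b)  →  {holds(e), inpos(e), linked(b,d), linked(b,e), linked(d,b), linked(d,e), linked(e,b), ready(d)}

tag(e,b); swap(e); flip(e,b)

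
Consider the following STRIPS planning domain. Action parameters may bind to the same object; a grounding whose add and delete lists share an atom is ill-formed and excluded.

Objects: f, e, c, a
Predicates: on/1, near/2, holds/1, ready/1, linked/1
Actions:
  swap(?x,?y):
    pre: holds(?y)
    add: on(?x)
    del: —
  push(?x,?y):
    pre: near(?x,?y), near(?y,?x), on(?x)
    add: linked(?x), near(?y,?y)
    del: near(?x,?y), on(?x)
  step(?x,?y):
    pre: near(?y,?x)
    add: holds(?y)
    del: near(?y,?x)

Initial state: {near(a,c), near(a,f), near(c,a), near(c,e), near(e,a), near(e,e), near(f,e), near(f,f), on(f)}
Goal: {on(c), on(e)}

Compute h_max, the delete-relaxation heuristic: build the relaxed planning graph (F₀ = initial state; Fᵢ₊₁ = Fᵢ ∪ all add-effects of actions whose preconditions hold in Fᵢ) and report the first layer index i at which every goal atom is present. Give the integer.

F0 = init (9 atoms)
F1 = F0 ∪ {holds(a), holds(c), holds(e), holds(f)}  (13 atoms)
F2 = F1 ∪ {on(a), on(c), on(e)}  (16 atoms)
goal ⊆ F2  ⇒  h_max = 2

2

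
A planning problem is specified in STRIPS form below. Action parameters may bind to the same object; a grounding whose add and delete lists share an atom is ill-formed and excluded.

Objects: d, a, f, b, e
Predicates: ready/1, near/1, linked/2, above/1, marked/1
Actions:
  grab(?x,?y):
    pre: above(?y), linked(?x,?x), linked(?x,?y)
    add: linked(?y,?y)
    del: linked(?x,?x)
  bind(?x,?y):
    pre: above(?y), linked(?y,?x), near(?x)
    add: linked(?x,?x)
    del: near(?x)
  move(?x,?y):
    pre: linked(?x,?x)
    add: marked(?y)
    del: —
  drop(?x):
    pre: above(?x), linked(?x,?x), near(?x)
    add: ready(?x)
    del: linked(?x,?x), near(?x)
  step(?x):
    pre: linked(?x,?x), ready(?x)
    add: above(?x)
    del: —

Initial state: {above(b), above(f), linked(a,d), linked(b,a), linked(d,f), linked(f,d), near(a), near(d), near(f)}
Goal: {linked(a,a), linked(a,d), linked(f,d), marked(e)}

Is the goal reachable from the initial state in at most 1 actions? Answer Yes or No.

No

1. bind(a,b)  →  {above(b), above(f), linked(a,a), linked(a,d), linked(b,a), linked(d,f), linked(f,d), near(d), near(f)}
2. move(a,e)  →  {above(b), above(f), linked(a,a), linked(a,d), linked(b,a), linked(d,f), linked(f,d), marked(e), near(d), near(f)}
optimal plan length = 2; 2 > 1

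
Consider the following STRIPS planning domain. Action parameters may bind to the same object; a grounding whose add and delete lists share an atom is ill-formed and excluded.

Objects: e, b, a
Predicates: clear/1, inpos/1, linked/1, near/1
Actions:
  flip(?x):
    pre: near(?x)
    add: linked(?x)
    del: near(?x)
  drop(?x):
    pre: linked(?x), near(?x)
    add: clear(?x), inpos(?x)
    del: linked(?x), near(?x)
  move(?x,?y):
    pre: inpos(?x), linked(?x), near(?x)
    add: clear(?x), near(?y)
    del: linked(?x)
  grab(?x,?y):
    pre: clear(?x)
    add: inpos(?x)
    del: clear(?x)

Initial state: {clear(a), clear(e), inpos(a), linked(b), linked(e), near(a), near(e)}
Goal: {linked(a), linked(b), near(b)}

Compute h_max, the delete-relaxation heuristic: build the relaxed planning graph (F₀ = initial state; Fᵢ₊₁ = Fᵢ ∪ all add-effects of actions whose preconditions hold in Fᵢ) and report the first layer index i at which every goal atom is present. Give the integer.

F0 = init (7 atoms)
F1 = F0 ∪ {inpos(e), linked(a)}  (9 atoms)
F2 = F1 ∪ {near(b)}  (10 atoms)
goal ⊆ F2  ⇒  h_max = 2

2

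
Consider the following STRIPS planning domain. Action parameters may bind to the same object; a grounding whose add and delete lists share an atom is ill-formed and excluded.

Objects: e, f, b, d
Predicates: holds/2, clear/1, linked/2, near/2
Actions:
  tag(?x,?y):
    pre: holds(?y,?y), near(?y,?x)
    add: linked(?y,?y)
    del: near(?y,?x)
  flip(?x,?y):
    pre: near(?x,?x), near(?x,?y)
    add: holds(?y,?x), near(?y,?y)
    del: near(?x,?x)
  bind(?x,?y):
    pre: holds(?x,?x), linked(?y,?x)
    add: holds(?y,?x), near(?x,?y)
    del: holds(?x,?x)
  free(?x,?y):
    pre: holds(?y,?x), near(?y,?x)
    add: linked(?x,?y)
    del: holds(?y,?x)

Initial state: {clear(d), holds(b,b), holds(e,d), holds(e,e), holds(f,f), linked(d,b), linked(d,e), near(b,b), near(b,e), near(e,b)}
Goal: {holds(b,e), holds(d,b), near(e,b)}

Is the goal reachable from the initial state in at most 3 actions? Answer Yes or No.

1. flip(b,e)  →  {clear(d), holds(b,b), holds(e,b), holds(e,d), holds(e,e), holds(f,f), linked(d,b), linked(d,e), near(b,e), near(e,b), near(e,e)}
2. flip(e,b)  →  {clear(d), holds(b,b), holds(b,e), holds(e,b), holds(e,d), holds(e,e), holds(f,f), linked(d,b), linked(d,e), near(b,b), near(b,e), near(e,b)}
3. bind(b,d)  →  {clear(d), holds(b,e), holds(d,b), holds(e,b), holds(e,d), holds(e,e), holds(f,f), linked(d,b), linked(d,e), near(b,b), near(b,d), near(b,e), near(e,b)}
optimal plan length = 3; 3 ≤ 3

Yes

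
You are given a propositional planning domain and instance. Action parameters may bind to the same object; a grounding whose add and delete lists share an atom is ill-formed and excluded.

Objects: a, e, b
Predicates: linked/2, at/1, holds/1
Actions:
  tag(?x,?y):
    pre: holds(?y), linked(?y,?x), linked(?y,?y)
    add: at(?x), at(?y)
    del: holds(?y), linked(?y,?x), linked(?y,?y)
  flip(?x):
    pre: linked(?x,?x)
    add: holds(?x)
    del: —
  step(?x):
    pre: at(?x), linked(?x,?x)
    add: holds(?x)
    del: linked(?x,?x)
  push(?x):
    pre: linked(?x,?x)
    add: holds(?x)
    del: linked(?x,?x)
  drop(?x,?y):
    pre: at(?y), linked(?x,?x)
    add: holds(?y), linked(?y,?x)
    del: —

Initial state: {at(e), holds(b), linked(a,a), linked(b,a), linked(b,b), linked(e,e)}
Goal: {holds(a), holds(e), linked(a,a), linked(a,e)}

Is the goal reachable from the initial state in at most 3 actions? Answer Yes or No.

Yes

1. tag(a,b)  →  {at(a), at(b), at(e), linked(a,a), linked(e,e)}
2. flip(e)  →  {at(a), at(b), at(e), holds(e), linked(a,a), linked(e,e)}
3. drop(e,a)  →  {at(a), at(b), at(e), holds(a), holds(e), linked(a,a), linked(a,e), linked(e,e)}
optimal plan length = 3; 3 ≤ 3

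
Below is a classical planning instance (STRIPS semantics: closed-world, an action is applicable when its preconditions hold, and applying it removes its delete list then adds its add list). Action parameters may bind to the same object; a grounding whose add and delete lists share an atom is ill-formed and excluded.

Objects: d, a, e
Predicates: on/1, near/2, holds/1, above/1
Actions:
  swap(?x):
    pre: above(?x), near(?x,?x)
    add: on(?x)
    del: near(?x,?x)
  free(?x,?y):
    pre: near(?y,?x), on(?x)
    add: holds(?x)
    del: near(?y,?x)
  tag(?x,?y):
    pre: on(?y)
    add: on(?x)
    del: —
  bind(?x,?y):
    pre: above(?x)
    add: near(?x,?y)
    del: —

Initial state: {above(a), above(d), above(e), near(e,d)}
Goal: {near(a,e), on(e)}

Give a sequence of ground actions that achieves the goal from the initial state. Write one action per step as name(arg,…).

bind(a,e); bind(e,e); swap(e)

1. bind(a,e)  →  {above(a), above(d), above(e), near(a,e), near(e,d)}
2. bind(e,e)  →  {above(a), above(d), above(e), near(a,e), near(e,d), near(e,e)}
3. swap(e)  →  {above(a), above(d), above(e), near(a,e), near(e,d), on(e)}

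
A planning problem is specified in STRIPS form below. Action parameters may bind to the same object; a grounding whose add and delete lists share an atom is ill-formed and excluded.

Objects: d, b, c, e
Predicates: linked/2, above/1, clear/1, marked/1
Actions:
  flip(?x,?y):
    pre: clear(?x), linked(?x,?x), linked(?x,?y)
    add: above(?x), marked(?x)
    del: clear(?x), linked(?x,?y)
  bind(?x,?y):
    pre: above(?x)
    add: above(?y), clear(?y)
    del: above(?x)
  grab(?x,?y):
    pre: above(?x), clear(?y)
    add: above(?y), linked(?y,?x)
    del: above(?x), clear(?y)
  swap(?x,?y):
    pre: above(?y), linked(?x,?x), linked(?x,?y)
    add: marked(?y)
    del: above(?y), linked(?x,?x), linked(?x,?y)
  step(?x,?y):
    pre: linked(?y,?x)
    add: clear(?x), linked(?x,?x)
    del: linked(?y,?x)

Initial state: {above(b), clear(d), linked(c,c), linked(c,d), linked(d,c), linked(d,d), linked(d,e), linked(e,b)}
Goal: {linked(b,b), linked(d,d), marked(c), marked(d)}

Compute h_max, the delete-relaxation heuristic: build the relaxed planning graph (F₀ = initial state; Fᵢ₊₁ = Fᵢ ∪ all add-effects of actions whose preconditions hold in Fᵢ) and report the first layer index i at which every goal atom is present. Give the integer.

2

F0 = init (8 atoms)
F1 = F0 ∪ {above(c), above(d), above(e), clear(b), clear(c), clear(e), linked(b,b), linked(d,b), linked(e,e), marked(d)}  (18 atoms)
F2 = F1 ∪ {linked(b,c), linked(b,d), linked(b,e), linked(c,b), linked(c,e), linked(e,c), linked(e,d), marked(b), marked(c), marked(e)}  (28 atoms)
goal ⊆ F2  ⇒  h_max = 2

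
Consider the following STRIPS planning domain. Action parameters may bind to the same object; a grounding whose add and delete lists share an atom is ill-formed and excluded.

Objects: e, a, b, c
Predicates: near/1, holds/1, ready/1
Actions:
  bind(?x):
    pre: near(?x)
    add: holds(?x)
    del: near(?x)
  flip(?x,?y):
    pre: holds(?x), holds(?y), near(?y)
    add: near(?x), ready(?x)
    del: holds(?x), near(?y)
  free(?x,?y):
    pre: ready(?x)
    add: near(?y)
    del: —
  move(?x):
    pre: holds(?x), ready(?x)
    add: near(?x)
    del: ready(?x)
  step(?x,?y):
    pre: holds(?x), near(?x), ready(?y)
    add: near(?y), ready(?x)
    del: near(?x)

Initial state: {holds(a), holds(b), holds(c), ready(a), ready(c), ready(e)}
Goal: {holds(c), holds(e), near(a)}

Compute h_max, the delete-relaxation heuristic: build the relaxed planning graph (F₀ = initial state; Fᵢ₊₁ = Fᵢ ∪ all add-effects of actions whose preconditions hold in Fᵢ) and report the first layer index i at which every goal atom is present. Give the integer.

2

F0 = init (6 atoms)
F1 = F0 ∪ {near(a), near(b), near(c), near(e)}  (10 atoms)
F2 = F1 ∪ {holds(e), ready(b)}  (12 atoms)
goal ⊆ F2  ⇒  h_max = 2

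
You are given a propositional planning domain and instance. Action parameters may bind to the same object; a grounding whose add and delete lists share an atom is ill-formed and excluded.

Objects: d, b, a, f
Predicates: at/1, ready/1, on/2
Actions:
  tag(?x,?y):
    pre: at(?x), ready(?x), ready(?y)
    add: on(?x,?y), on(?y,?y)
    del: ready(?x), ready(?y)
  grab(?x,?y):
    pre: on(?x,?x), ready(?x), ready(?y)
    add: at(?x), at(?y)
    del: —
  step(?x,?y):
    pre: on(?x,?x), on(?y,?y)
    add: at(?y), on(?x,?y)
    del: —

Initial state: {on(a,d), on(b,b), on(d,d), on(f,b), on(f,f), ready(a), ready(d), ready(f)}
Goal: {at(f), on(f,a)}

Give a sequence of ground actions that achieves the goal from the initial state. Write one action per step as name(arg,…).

1. grab(d,f)  →  {at(d), at(f), on(a,d), on(b,b), on(d,d), on(f,b), on(f,f), ready(a), ready(d), ready(f)}
2. tag(f,a)  →  {at(d), at(f), on(a,a), on(a,d), on(b,b), on(d,d), on(f,a), on(f,b), on(f,f), ready(d)}

grab(d,f); tag(f,a)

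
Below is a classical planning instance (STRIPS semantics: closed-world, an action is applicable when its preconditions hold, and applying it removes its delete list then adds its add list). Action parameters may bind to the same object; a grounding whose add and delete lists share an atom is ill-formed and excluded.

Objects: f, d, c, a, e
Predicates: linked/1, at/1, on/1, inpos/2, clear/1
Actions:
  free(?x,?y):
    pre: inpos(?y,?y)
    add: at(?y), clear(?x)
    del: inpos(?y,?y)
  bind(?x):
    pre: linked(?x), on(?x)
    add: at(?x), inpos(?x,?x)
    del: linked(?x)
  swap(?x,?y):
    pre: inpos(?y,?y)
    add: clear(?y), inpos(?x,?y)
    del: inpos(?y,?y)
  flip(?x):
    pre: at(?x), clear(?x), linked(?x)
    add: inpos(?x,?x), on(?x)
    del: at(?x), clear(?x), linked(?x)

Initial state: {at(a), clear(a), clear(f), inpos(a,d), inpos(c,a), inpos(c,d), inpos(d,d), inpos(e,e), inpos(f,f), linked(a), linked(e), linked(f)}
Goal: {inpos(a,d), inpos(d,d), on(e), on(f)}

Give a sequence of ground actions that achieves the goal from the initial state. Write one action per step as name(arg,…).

1. free(f,f)  →  {at(a), at(f), clear(a), clear(f), inpos(a,d), inpos(c,a), inpos(c,d), inpos(d,d), inpos(e,e), linked(a), linked(e), linked(f)}
2. free(e,e)  →  {at(a), at(e), at(f), clear(a), clear(e), clear(f), inpos(a,d), inpos(c,a), inpos(c,d), inpos(d,d), linked(a), linked(e), linked(f)}
3. flip(f)  →  {at(a), at(e), clear(a), clear(e), inpos(a,d), inpos(c,a), inpos(c,d), inpos(d,d), inpos(f,f), linked(a), linked(e), on(f)}
4. flip(e)  →  {at(a), clear(a), inpos(a,d), inpos(c,a), inpos(c,d), inpos(d,d), inpos(e,e), inpos(f,f), linked(a), on(e), on(f)}

free(f,f); free(e,e); flip(f); flip(e)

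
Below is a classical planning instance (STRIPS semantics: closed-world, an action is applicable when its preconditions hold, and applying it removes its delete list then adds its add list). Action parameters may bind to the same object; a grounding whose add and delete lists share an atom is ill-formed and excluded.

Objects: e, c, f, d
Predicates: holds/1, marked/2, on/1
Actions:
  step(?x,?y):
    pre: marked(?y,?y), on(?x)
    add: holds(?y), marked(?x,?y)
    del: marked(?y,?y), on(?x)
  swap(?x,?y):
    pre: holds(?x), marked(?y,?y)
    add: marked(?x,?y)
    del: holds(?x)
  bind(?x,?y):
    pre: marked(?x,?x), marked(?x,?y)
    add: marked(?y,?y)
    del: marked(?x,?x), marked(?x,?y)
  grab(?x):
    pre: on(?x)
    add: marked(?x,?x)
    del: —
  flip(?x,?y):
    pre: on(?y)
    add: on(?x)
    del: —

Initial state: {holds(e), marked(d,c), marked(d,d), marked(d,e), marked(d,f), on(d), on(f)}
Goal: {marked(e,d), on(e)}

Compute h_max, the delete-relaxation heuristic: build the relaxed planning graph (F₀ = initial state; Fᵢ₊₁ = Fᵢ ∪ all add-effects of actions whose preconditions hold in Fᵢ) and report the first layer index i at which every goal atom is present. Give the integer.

F0 = init (7 atoms)
F1 = F0 ∪ {holds(d), marked(c,c), marked(e,d), marked(e,e), marked(f,d), marked(f,f), on(c), on(e)}  (15 atoms)
goal ⊆ F1  ⇒  h_max = 1

1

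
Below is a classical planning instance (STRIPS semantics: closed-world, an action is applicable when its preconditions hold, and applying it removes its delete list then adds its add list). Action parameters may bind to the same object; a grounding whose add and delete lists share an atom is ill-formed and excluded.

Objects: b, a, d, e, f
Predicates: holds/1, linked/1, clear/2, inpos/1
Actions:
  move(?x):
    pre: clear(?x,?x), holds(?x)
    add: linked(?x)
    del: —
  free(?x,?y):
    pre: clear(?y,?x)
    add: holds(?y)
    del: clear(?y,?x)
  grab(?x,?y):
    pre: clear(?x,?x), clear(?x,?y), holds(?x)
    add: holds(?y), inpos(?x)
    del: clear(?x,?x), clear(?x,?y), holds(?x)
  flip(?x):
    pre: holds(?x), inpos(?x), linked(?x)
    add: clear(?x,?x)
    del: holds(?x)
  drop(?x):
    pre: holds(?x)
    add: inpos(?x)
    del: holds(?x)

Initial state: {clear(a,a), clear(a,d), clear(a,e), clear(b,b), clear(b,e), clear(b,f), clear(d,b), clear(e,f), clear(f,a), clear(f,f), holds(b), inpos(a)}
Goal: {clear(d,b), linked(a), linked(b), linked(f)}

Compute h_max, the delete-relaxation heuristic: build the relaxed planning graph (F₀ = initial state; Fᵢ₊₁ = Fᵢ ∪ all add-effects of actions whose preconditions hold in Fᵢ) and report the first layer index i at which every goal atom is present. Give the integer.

F0 = init (12 atoms)
F1 = F0 ∪ {holds(a), holds(d), holds(e), holds(f), inpos(b), linked(b)}  (18 atoms)
F2 = F1 ∪ {inpos(d), inpos(e), inpos(f), linked(a), linked(f)}  (23 atoms)
goal ⊆ F2  ⇒  h_max = 2

2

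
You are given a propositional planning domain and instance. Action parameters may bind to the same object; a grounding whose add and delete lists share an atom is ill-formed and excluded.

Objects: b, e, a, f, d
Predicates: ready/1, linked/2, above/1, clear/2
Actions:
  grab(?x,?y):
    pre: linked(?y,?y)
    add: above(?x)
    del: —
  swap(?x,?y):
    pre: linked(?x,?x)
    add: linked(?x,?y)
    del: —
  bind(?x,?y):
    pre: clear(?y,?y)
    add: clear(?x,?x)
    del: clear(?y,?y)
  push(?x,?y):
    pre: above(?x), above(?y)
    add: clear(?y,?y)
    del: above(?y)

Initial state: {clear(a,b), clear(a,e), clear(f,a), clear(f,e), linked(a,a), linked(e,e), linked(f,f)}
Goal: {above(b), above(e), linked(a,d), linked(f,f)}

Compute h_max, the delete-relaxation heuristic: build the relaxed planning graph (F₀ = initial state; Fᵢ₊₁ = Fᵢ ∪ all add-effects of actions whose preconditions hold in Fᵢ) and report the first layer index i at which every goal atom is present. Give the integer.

F0 = init (7 atoms)
F1 = F0 ∪ {above(a), above(b), above(d), above(e), above(f), linked(a,b), linked(a,d), linked(a,e), linked(a,f), linked(e,a), linked(e,b), linked(e,d), linked(e,f), linked(f,a), linked(f,b), linked(f,d), linked(f,e)}  (24 atoms)
goal ⊆ F1  ⇒  h_max = 1

1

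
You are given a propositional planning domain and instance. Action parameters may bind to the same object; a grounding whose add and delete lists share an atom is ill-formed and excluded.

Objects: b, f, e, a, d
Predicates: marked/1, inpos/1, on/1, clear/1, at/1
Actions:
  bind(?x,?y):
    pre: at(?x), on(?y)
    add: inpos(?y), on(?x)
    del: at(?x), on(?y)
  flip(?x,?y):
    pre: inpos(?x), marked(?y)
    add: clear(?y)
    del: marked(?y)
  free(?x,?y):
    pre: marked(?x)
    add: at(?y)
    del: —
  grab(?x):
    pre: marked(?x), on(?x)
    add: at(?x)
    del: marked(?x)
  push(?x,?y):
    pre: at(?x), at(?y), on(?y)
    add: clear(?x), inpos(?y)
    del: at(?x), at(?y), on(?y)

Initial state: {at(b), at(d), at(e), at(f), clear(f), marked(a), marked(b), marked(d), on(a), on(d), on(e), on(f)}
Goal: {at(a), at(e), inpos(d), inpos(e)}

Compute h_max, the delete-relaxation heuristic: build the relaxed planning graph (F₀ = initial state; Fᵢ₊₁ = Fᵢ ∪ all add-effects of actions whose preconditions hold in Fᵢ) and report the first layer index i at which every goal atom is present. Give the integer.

F0 = init (12 atoms)
F1 = F0 ∪ {at(a), clear(b), clear(d), clear(e), inpos(a), inpos(d), inpos(e), inpos(f), on(b)}  (21 atoms)
goal ⊆ F1  ⇒  h_max = 1

1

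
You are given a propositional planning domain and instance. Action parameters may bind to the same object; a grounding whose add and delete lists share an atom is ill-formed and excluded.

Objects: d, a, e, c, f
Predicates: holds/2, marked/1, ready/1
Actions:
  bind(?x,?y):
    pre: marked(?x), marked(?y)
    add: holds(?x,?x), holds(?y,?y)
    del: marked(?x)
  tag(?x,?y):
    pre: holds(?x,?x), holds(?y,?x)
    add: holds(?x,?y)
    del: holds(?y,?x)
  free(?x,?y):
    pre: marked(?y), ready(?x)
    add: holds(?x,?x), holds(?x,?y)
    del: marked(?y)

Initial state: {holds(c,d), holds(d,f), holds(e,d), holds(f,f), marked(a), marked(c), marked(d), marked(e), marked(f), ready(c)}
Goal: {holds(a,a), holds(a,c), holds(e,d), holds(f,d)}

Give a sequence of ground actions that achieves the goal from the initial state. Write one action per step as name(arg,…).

bind(d,a); tag(f,d); free(c,a); tag(a,c)

1. bind(d,a)  →  {holds(a,a), holds(c,d), holds(d,d), holds(d,f), holds(e,d), holds(f,f), marked(a), marked(c), marked(e), marked(f), ready(c)}
2. tag(f,d)  →  {holds(a,a), holds(c,d), holds(d,d), holds(e,d), holds(f,d), holds(f,f), marked(a), marked(c), marked(e), marked(f), ready(c)}
3. free(c,a)  →  {holds(a,a), holds(c,a), holds(c,c), holds(c,d), holds(d,d), holds(e,d), holds(f,d), holds(f,f), marked(c), marked(e), marked(f), ready(c)}
4. tag(a,c)  →  {holds(a,a), holds(a,c), holds(c,c), holds(c,d), holds(d,d), holds(e,d), holds(f,d), holds(f,f), marked(c), marked(e), marked(f), ready(c)}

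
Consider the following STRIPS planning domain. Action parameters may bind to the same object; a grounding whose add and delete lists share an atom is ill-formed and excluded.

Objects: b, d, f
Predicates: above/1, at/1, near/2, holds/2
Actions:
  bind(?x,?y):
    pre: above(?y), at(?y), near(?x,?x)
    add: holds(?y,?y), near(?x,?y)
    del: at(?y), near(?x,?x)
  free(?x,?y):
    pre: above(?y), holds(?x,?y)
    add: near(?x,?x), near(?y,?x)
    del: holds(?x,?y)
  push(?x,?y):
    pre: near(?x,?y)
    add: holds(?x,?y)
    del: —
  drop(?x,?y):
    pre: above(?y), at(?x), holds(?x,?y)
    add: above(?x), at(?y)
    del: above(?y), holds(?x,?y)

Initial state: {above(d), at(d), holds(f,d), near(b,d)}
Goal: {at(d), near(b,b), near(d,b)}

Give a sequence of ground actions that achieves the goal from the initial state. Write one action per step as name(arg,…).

push(b,d); free(b,d)

1. push(b,d)  →  {above(d), at(d), holds(b,d), holds(f,d), near(b,d)}
2. free(b,d)  →  {above(d), at(d), holds(f,d), near(b,b), near(b,d), near(d,b)}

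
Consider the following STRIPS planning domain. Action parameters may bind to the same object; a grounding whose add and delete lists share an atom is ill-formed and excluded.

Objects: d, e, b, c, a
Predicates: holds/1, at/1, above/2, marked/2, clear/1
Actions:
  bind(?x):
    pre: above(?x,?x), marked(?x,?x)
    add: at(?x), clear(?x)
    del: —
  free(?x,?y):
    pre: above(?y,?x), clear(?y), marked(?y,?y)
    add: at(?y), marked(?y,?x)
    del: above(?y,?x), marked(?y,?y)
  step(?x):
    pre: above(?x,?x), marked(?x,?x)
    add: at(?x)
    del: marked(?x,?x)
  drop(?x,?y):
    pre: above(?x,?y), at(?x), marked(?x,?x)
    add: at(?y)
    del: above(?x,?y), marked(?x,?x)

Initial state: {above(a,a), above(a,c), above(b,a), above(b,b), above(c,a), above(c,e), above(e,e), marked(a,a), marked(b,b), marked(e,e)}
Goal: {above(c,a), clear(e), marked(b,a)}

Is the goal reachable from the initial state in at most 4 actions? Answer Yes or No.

1. bind(e)  →  {above(a,a), above(a,c), above(b,a), above(b,b), above(c,a), above(c,e), above(e,e), at(e), clear(e), marked(a,a), marked(b,b), marked(e,e)}
2. bind(b)  →  {above(a,a), above(a,c), above(b,a), above(b,b), above(c,a), above(c,e), above(e,e), at(b), at(e), clear(b), clear(e), marked(a,a), marked(b,b), marked(e,e)}
3. free(a,b)  →  {above(a,a), above(a,c), above(b,b), above(c,a), above(c,e), above(e,e), at(b), at(e), clear(b), clear(e), marked(a,a), marked(b,a), marked(e,e)}
optimal plan length = 3; 3 ≤ 4

Yes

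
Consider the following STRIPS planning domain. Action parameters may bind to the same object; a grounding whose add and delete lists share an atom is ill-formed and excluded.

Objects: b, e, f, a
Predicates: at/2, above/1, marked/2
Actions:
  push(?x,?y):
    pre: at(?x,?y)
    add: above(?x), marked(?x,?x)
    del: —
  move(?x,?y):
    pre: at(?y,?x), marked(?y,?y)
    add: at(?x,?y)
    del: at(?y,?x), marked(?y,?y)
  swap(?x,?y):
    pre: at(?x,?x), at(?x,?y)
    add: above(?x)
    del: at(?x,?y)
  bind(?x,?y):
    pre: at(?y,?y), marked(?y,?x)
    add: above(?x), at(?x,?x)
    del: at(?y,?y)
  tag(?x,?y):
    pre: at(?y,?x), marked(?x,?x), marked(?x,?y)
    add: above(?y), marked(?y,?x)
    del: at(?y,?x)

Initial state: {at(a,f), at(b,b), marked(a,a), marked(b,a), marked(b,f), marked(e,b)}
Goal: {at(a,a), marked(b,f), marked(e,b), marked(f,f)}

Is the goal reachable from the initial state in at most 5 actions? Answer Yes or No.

Yes

1. move(f,a)  →  {at(b,b), at(f,a), marked(b,a), marked(b,f), marked(e,b)}
2. push(f,a)  →  {above(f), at(b,b), at(f,a), marked(b,a), marked(b,f), marked(e,b), marked(f,f)}
3. bind(a,b)  →  {above(a), above(f), at(a,a), at(f,a), marked(b,a), marked(b,f), marked(e,b), marked(f,f)}
optimal plan length = 3; 3 ≤ 5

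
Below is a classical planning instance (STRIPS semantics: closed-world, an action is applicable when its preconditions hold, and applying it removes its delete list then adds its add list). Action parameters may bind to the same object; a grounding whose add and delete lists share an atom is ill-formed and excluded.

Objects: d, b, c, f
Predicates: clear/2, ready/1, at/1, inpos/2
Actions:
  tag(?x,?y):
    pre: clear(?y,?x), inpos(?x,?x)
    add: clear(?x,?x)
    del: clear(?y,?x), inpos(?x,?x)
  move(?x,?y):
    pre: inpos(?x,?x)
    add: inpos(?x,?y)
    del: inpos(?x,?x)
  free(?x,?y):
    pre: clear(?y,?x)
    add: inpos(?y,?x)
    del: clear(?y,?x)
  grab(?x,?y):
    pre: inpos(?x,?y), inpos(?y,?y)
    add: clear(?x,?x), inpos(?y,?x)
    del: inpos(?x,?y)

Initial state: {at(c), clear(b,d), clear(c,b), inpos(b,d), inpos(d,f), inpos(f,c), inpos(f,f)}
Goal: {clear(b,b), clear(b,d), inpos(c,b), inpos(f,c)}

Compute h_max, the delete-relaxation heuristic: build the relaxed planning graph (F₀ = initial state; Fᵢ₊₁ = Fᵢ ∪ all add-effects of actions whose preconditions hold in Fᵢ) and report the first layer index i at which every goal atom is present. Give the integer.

3

F0 = init (7 atoms)
F1 = F0 ∪ {clear(d,d), inpos(c,b), inpos(f,b), inpos(f,d)}  (11 atoms)
F2 = F1 ∪ {inpos(d,d)}  (12 atoms)
F3 = F2 ∪ {clear(b,b), clear(f,f), inpos(d,b), inpos(d,c)}  (16 atoms)
goal ⊆ F3  ⇒  h_max = 3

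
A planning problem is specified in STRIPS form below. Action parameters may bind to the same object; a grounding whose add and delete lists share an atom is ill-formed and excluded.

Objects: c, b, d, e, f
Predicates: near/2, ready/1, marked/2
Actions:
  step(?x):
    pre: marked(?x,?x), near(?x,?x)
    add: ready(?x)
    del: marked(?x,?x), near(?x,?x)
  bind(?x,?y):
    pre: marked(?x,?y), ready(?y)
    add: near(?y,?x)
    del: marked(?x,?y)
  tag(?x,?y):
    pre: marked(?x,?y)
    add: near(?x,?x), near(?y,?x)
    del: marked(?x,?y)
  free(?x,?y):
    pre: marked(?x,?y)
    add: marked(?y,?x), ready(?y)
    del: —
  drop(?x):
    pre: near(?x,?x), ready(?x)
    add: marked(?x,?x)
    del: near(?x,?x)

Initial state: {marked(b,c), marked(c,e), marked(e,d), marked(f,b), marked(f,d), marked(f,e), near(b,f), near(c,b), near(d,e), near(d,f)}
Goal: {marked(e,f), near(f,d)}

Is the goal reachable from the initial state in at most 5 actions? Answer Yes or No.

1. free(f,d)  →  {marked(b,c), marked(c,e), marked(d,f), marked(e,d), marked(f,b), marked(f,d), marked(f,e), near(b,f), near(c,b), near(d,e), near(d,f), ready(d)}
2. tag(d,f)  →  {marked(b,c), marked(c,e), marked(e,d), marked(f,b), marked(f,d), marked(f,e), near(b,f), near(c,b), near(d,d), near(d,e), near(d,f), near(f,d), ready(d)}
3. free(f,e)  →  {marked(b,c), marked(c,e), marked(e,d), marked(e,f), marked(f,b), marked(f,d), marked(f,e), near(b,f), near(c,b), near(d,d), near(d,e), near(d,f), near(f,d), ready(d), ready(e)}
optimal plan length = 3; 3 ≤ 5

Yes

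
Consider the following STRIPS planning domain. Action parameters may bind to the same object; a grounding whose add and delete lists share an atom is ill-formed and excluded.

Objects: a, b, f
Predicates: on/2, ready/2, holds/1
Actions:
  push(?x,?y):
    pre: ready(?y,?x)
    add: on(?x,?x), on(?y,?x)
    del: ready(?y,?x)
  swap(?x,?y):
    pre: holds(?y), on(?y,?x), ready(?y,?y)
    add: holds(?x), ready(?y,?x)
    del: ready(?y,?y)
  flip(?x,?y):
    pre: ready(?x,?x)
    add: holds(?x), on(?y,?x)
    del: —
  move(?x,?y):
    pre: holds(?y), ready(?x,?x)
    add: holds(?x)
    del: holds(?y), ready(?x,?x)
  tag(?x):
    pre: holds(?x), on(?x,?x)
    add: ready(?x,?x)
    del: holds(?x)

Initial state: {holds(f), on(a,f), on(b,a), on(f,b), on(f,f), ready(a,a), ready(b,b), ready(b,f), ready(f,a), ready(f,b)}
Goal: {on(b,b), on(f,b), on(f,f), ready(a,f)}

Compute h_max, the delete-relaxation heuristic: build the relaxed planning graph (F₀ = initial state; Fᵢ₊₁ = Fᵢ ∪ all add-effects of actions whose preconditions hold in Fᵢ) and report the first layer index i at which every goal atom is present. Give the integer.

2

F0 = init (10 atoms)
F1 = F0 ∪ {holds(a), holds(b), on(a,a), on(a,b), on(b,b), on(b,f), on(f,a), ready(f,f)}  (18 atoms)
F2 = F1 ∪ {ready(a,b), ready(a,f), ready(b,a)}  (21 atoms)
goal ⊆ F2  ⇒  h_max = 2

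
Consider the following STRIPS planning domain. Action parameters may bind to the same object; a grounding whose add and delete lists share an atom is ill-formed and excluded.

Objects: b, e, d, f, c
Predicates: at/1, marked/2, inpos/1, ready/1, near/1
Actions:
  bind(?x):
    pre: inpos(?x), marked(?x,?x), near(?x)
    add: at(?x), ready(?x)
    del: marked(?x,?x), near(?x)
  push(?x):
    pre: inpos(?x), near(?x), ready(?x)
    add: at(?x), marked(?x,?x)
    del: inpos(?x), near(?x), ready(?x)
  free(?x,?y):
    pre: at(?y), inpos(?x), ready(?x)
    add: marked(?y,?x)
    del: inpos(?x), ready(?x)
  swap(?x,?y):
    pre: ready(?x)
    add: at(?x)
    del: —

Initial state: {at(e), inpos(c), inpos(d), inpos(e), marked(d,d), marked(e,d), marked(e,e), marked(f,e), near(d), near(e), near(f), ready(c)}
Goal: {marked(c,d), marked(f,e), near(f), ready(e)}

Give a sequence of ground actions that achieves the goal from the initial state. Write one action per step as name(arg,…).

bind(e); bind(d); swap(c,b); free(d,c)

1. bind(e)  →  {at(e), inpos(c), inpos(d), inpos(e), marked(d,d), marked(e,d), marked(f,e), near(d), near(f), ready(c), ready(e)}
2. bind(d)  →  {at(d), at(e), inpos(c), inpos(d), inpos(e), marked(e,d), marked(f,e), near(f), ready(c), ready(d), ready(e)}
3. swap(c,b)  →  {at(c), at(d), at(e), inpos(c), inpos(d), inpos(e), marked(e,d), marked(f,e), near(f), ready(c), ready(d), ready(e)}
4. free(d,c)  →  {at(c), at(d), at(e), inpos(c), inpos(e), marked(c,d), marked(e,d), marked(f,e), near(f), ready(c), ready(e)}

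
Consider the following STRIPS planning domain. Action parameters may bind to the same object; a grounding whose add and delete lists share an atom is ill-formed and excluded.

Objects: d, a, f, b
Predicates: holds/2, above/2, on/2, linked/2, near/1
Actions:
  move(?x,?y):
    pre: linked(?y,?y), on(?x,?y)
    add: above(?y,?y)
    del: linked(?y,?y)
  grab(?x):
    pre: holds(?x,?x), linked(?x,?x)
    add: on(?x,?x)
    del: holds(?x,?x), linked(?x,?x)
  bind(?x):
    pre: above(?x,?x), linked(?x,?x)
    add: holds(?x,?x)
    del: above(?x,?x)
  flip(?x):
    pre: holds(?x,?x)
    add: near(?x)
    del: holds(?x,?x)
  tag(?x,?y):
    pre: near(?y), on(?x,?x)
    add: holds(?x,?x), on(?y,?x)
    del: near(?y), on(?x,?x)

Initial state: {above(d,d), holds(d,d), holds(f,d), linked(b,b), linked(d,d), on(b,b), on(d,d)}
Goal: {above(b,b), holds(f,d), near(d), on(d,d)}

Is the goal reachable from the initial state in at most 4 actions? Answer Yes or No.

Yes

1. move(b,b)  →  {above(b,b), above(d,d), holds(d,d), holds(f,d), linked(d,d), on(b,b), on(d,d)}
2. flip(d)  →  {above(b,b), above(d,d), holds(f,d), linked(d,d), near(d), on(b,b), on(d,d)}
optimal plan length = 2; 2 ≤ 4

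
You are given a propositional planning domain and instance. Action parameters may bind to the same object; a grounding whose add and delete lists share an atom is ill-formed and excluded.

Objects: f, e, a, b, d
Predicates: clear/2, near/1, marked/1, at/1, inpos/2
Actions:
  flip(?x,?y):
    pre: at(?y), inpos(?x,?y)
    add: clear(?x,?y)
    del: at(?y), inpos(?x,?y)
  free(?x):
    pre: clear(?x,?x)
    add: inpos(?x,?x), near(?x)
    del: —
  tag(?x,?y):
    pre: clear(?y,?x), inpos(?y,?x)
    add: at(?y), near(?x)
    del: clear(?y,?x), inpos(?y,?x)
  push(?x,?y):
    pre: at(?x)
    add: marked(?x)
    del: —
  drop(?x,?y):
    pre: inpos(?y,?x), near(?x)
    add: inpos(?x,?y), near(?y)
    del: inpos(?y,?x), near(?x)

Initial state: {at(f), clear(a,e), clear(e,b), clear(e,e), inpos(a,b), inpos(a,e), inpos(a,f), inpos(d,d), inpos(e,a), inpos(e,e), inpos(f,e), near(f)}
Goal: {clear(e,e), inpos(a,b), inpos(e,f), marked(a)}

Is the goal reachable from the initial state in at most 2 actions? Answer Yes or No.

No

1. tag(e,a)  →  {at(a), at(f), clear(e,b), clear(e,e), inpos(a,b), inpos(a,f), inpos(d,d), inpos(e,a), inpos(e,e), inpos(f,e), near(e), near(f)}
2. push(a,f)  →  {at(a), at(f), clear(e,b), clear(e,e), inpos(a,b), inpos(a,f), inpos(d,d), inpos(e,a), inpos(e,e), inpos(f,e), marked(a), near(e), near(f)}
3. drop(e,f)  →  {at(a), at(f), clear(e,b), clear(e,e), inpos(a,b), inpos(a,f), inpos(d,d), inpos(e,a), inpos(e,e), inpos(e,f), marked(a), near(f)}
optimal plan length = 3; 3 > 2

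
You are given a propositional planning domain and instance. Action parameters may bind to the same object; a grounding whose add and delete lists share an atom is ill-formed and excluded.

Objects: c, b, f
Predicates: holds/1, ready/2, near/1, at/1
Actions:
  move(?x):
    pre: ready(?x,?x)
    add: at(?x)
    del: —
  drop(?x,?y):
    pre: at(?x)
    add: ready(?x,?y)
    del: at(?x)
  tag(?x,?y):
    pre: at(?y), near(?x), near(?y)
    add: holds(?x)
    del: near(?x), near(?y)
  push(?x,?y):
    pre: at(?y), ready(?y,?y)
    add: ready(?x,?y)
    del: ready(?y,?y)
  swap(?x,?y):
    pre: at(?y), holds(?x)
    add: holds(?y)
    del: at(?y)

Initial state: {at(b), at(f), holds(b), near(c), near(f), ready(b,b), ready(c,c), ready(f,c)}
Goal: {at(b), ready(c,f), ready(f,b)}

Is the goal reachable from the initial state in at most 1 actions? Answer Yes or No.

1. move(c)  →  {at(b), at(c), at(f), holds(b), near(c), near(f), ready(b,b), ready(c,c), ready(f,c)}
2. drop(c,f)  →  {at(b), at(f), holds(b), near(c), near(f), ready(b,b), ready(c,c), ready(c,f), ready(f,c)}
3. drop(f,b)  →  {at(b), holds(b), near(c), near(f), ready(b,b), ready(c,c), ready(c,f), ready(f,b), ready(f,c)}
optimal plan length = 3; 3 > 1

No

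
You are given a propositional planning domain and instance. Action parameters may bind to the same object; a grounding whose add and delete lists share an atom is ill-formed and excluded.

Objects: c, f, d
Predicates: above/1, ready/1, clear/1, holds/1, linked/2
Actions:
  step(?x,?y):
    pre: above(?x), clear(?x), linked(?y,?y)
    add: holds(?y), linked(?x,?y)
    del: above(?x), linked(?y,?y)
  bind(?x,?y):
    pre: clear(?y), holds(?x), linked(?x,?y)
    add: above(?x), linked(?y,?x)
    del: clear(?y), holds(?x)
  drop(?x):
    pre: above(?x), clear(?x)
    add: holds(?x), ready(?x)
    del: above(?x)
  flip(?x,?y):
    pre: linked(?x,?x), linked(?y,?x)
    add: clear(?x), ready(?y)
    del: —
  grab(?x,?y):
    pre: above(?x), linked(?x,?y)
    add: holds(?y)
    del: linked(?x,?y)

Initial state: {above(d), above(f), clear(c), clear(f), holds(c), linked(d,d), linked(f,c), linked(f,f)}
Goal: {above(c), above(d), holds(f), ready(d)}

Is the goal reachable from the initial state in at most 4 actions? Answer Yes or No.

No

1. drop(f)  →  {above(d), clear(c), clear(f), holds(c), holds(f), linked(d,d), linked(f,c), linked(f,f), ready(f)}
2. bind(f,c)  →  {above(d), above(f), clear(f), holds(c), linked(c,f), linked(d,d), linked(f,c), linked(f,f), ready(f)}
3. bind(c,f)  →  {above(c), above(d), above(f), linked(c,f), linked(d,d), linked(f,c), linked(f,f), ready(f)}
4. flip(d,d)  →  {above(c), above(d), above(f), clear(d), linked(c,f), linked(d,d), linked(f,c), linked(f,f), ready(d), ready(f)}
5. grab(c,f)  →  {above(c), above(d), above(f), clear(d), holds(f), linked(d,d), linked(f,c), linked(f,f), ready(d), ready(f)}
optimal plan length = 5; 5 > 4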